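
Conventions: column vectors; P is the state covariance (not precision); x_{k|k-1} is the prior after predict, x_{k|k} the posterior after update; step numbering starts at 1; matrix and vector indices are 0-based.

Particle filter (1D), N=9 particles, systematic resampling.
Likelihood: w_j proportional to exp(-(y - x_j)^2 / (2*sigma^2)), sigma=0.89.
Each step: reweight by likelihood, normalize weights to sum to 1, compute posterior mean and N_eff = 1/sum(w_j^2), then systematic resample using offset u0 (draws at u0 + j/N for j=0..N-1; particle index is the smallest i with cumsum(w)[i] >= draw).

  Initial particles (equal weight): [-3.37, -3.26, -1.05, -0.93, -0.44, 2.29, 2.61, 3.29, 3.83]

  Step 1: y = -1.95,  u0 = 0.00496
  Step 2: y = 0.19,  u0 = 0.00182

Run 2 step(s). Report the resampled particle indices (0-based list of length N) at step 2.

step 1: w=[0.1419, 0.1715, 0.3038, 0.2627, 0.1201, 0.0000, 0.0000, 0.0000, 0.0000]  mean=-1.6533  Neff=4.4389  idx=[0, 0, 1, 2, 2, 2, 3, 3, 4]
step 2: w=[0.0001, 0.0001, 0.0002, 0.1342, 0.1342, 0.1342, 0.1605, 0.1605, 0.2758]  mean=-0.8442  Neff=5.5047  idx=[3, 3, 4, 5, 6, 6, 7, 8, 8]

resampled_idx = [3, 3, 4, 5, 6, 6, 7, 8, 8]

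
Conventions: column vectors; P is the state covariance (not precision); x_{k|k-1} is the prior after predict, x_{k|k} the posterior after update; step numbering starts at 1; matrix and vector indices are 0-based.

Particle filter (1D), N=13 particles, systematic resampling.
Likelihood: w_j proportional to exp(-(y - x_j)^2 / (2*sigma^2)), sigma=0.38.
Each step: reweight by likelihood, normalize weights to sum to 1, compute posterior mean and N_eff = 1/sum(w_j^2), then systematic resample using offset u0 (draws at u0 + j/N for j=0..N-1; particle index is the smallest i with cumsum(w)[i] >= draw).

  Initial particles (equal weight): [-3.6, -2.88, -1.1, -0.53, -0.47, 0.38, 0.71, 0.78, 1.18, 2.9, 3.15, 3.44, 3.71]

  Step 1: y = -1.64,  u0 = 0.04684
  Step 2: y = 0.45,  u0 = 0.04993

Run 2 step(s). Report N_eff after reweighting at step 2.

step 1: w=[0.0000, 0.0124, 0.9295, 0.0358, 0.0223, 0.0000, 0.0000, 0.0000, 0.0000, 0.0000, 0.0000, 0.0000, 0.0000]  mean=-1.0877  Neff=1.1549  idx=[2, 2, 2, 2, 2, 2, 2, 2, 2, 2, 2, 2, 3]
step 2: w=[0.0063, 0.0063, 0.0063, 0.0063, 0.0063, 0.0063, 0.0063, 0.0063, 0.0063, 0.0063, 0.0063, 0.0063, 0.9247]  mean=-0.5729  Neff=1.1688  idx=[7, 12, 12, 12, 12, 12, 12, 12, 12, 12, 12, 12, 12]

N_eff = 1.1688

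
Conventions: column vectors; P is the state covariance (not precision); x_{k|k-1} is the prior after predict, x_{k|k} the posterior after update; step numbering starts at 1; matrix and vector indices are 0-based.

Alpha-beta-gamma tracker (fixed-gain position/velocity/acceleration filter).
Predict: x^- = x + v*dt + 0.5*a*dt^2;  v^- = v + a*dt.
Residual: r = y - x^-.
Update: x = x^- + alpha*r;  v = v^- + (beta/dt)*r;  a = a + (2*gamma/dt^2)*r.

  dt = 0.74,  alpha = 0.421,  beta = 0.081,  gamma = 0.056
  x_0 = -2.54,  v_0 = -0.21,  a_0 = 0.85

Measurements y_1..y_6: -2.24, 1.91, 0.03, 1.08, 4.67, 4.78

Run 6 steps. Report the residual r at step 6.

resid = -3.3632

step 1: x_pred=-2.4627  r=0.2227  x^+=-2.3689  v^+=0.4434  a^+=0.8955
step 2: x_pred=-1.7956  r=3.7056  x^+=-0.2356  v^+=1.5117  a^+=1.6535
step 3: x_pred=1.3358  r=-1.3058  x^+=0.7861  v^+=2.5923  a^+=1.3864
step 4: x_pred=3.0840  r=-2.0040  x^+=2.2403  v^+=3.3989  a^+=0.9765
step 5: x_pred=5.0228  r=-0.3528  x^+=4.8743  v^+=4.0829  a^+=0.9043
step 6: x_pred=8.1432  r=-3.3632  x^+=6.7273  v^+=4.3839  a^+=0.2165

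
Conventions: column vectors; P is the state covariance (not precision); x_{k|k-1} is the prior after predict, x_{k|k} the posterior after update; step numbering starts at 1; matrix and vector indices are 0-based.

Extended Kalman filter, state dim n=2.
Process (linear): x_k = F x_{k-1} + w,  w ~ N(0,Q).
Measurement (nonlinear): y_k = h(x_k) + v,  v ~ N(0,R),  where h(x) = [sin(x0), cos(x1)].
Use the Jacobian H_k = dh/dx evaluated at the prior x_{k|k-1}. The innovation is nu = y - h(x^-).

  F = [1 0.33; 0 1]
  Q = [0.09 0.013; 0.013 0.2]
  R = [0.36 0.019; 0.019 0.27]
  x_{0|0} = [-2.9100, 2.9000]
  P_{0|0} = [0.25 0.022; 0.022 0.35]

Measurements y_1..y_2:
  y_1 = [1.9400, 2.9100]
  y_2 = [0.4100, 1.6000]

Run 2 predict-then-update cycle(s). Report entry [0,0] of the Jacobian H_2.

H_jac[0,0] = -0.9819

step 1: x^-=[-1.9530, 2.9000]  P^-=[0.3926 0.1505; 0.1505 0.5500]  H_jac=[-0.3730 0.0000; 0.0000 -0.2392]  S=[0.4146 0.0324; 0.0324 0.3015]  K=[-0.3468 -0.0821; -0.1021 -0.4255]  nu=[2.8678, 3.8810]  x^+=[-3.2662, 0.9559]  P^+=[0.3389 0.1202; 0.1202 0.4883]
step 2: x^-=[-2.9508, 0.9559]  P^-=[0.5614 0.2944; 0.2944 0.6883]  H_jac=[-0.9819 0.0000; 0.0000 -0.8168]  S=[0.9012 0.2551; 0.2551 0.7292]  K=[-0.5753 -0.1285; -0.1137 -0.7312]  nu=[0.5997, 1.0231]  x^+=[-3.4272, 0.1396]  P^+=[0.2134 0.0559; 0.0559 0.2443]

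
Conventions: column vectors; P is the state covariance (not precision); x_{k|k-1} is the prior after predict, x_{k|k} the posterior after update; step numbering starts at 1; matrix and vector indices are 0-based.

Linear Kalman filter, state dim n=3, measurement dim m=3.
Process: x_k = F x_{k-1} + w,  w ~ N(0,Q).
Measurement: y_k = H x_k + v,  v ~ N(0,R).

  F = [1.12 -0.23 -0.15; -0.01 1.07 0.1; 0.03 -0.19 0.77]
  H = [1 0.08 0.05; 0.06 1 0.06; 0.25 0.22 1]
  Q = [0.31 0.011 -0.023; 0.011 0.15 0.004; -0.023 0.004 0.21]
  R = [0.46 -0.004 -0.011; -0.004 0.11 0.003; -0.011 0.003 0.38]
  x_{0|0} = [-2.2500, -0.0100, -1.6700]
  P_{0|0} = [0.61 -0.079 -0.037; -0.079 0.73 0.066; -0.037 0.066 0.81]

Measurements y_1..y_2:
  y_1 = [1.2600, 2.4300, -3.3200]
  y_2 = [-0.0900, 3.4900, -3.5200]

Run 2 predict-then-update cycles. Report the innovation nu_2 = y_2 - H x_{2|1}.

step 1: x^-=[-2.2672, -0.1552, -1.3515]  P^-=[1.1897 -0.2988 -0.0884; -0.2988 1.0098 -0.0316; -0.0884 -0.0316 0.6970]  S=[1.6010 -0.1573 0.1750; -0.1573 1.0863 0.1675; 0.1750 0.1675 1.1093]  K=[0.7101 -0.1168 0.0348; -0.0451 0.9088 -0.0257; -0.1155 -0.1104 0.6371]  nu=[3.6072, 2.8023, -1.3676]  x^+=[-0.0805, 2.2640, -2.9488]  P^+=[0.3328 -0.0313 -0.0713; -0.0313 0.1032 -0.0214; -0.0713 -0.0214 0.2656]
step 2: x^-=[-0.1686, 2.1284, -2.7031]  P^-=[0.7775 -0.0638 -0.0890; -0.0638 0.2671 -0.0146; -0.0890 -0.0146 0.3748]  S=[1.2209 -0.0054 0.1000; -0.0054 0.3712 0.0576; 0.1000 0.0576 0.7584]  K=[0.6253 -0.0581 0.0423; -0.0312 0.7084 -0.0125; -0.0981 -0.0690 0.4788]  nu=[0.0435, 1.5339, -1.2430]  x^+=[-0.2832, 3.2292, -3.4083]  P^+=[0.2922 -0.0228 -0.0590; -0.0228 0.0802 -0.0143; -0.0590 -0.0143 0.2007]

innov = [0.0435, 1.5339, -1.2430]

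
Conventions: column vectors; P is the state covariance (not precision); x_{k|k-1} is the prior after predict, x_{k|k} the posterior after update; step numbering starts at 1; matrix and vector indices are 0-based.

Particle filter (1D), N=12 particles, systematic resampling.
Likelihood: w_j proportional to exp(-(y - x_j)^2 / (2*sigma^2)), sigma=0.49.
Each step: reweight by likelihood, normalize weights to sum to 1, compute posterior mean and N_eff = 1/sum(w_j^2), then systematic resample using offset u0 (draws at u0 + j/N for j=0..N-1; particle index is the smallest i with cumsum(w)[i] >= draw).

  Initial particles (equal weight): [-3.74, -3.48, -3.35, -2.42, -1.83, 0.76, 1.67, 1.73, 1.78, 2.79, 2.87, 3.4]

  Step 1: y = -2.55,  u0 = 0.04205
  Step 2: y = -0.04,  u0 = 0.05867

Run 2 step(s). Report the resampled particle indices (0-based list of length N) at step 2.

resampled_idx = [10, 10, 10, 10, 10, 10, 11, 11, 11, 11, 11, 11]

step 1: w=[0.0293, 0.0924, 0.1476, 0.5404, 0.1902, 0.0000, 0.0000, 0.0000, 0.0000, 0.0000, 0.0000, 0.0000]  mean=-2.5818  Neff=2.7822  idx=[1, 2, 2, 3, 3, 3, 3, 3, 3, 3, 4, 4]
step 2: w=[0.0000, 0.0000, 0.0000, 0.0029, 0.0029, 0.0029, 0.0029, 0.0029, 0.0029, 0.0029, 0.4898, 0.4898]  mean=-1.8420  Neff=2.0840  idx=[10, 10, 10, 10, 10, 10, 11, 11, 11, 11, 11, 11]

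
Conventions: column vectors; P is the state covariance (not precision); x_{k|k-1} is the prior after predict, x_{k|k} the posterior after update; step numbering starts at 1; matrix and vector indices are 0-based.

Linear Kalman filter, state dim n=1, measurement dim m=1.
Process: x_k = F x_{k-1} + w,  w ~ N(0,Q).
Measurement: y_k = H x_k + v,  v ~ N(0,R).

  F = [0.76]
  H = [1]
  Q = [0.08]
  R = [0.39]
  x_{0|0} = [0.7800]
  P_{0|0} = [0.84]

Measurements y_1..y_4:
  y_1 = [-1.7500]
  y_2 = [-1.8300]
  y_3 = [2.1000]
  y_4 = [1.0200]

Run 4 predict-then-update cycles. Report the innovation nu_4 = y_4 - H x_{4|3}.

innov = [0.9814]

step 1: x^-=[0.5928]  P^-=[0.5652]  S=[0.9552]  K=[0.5917]  nu=[-2.3428]  x^+=[-0.7934]  P^+=[0.2308]
step 2: x^-=[-0.6030]  P^-=[0.2133]  S=[0.6033]  K=[0.3535]  nu=[-1.2270]  x^+=[-1.0368]  P^+=[0.1379]
step 3: x^-=[-0.7880]  P^-=[0.1596]  S=[0.5496]  K=[0.2904]  nu=[2.8880]  x^+=[0.0508]  P^+=[0.1133]
step 4: x^-=[0.0386]  P^-=[0.1454]  S=[0.5354]  K=[0.2716]  nu=[0.9814]  x^+=[0.3052]  P^+=[0.1059]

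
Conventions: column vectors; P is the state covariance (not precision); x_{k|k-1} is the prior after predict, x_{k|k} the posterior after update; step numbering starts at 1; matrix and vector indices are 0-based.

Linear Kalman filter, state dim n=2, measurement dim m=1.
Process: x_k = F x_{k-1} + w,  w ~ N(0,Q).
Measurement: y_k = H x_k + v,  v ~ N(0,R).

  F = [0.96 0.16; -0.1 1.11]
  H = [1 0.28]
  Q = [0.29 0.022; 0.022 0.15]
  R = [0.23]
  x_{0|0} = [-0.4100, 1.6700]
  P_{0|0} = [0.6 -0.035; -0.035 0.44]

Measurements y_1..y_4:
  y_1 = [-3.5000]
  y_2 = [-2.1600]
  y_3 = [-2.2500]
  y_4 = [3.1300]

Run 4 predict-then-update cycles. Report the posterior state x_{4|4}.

step 1: x^-=[-0.1264, 1.8947]  P^-=[0.8435 0.0058; 0.0058 0.7059]  S=[1.1321]  K=[0.7465; 0.1797]  nu=[-3.9041]  x^+=[-3.0409, 1.1930]  P^+=[0.2126 -0.1461; -0.1461 0.6693]
step 2: x^-=[-2.7283, 1.6284]  P^-=[0.4582 -0.0329; -0.0329 1.0092]  S=[0.7489]  K=[0.5995; 0.3335]  nu=[0.1124]  x^+=[-2.6610, 1.6658]  P^+=[0.1890 -0.1826; -0.1826 0.9260]
step 3: x^-=[-2.2880, 2.1152]  P^-=[0.4318 -0.0233; -0.0233 1.3333]  S=[0.7533]  K=[0.5646; 0.4646]  nu=[-0.5543]  x^+=[-2.6009, 1.8576]  P^+=[0.1917 -0.2209; -0.2209 1.1707]
step 4: x^-=[-2.1996, 2.3221]  P^-=[0.4288 -0.0204; -0.0204 1.6434]  S=[0.7762]  K=[0.5451; 0.5666]  nu=[4.6795]  x^+=[0.3509, 4.9732]  P^+=[0.1982 -0.2601; -0.2601 1.3942]

x_post = [0.3509, 4.9732]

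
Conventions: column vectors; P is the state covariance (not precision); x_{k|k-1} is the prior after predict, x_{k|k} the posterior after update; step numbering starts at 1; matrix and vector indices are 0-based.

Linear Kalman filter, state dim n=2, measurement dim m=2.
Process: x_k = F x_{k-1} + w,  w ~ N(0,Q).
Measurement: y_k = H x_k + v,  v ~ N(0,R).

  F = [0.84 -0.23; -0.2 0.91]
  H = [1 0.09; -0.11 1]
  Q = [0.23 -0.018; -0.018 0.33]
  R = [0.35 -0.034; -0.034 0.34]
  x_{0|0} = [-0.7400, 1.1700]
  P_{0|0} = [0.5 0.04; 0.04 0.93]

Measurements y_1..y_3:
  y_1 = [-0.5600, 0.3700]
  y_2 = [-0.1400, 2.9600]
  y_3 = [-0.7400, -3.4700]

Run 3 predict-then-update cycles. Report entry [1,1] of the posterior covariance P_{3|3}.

step 1: x^-=[-0.8907, 1.2127]  P^-=[0.6165 -0.2642; -0.2642 1.1056]  S=[0.9279 -0.2639; -0.2639 1.5112]  K=[0.6064 -0.1138; 0.0379 0.7575]  nu=[0.2216, -0.9407]  x^+=[-0.6493, 0.5086]  P^+=[0.2193 -0.0352; -0.0352 0.2524]
step 2: x^-=[-0.6624, 0.5927]  P^-=[0.4117 -0.1362; -0.1362 0.5606]  S=[0.7417 -0.1637; -0.1637 0.9355]  K=[0.5156 -0.1038; 0.0210 0.6189]  nu=[0.4690, 2.2945]  x^+=[-0.6586, 2.0225]  P^+=[0.1869 -0.0323; -0.0323 0.2062]
step 3: x^-=[-1.0184, 1.9722]  P^-=[0.3852 -0.1187; -0.1187 0.5199]  S=[0.7181 -0.1471; -0.1471 0.8907]  K=[0.5015 -0.0980; 0.0232 0.6022]  nu=[0.1009, -5.5543]  x^+=[-0.4235, -1.3704]  P^+=[0.1816 -0.0304; -0.0304 0.2006]

P_post[1,1] = 0.2006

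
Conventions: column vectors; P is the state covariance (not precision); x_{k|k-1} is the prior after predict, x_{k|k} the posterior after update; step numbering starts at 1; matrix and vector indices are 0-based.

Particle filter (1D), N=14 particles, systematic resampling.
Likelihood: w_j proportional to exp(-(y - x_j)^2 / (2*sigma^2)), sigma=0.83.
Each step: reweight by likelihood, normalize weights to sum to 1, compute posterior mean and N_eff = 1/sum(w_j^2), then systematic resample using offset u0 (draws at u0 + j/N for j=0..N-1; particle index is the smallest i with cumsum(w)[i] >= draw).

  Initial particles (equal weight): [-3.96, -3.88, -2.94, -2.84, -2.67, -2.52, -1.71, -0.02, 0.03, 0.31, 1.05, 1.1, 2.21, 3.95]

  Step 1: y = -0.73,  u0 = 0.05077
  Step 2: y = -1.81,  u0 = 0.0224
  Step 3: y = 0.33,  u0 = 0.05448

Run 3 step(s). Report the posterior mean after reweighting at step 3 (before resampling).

post_mean = -0.3574

step 1: w=[0.0002, 0.0003, 0.0106, 0.0145, 0.0239, 0.0358, 0.1826, 0.2543, 0.2410, 0.1672, 0.0368, 0.0323, 0.0007, 0.0000]  mean=-0.4107  Neff=5.3022  idx=[5, 6, 6, 6, 7, 7, 7, 8, 8, 8, 9, 9, 9, 11]
step 2: w=[0.1598, 0.2288, 0.2288, 0.2288, 0.0225, 0.0225, 0.0225, 0.0197, 0.0197, 0.0197, 0.0088, 0.0088, 0.0088, 0.0005]  mean=-1.5673  Neff=5.3905  idx=[0, 0, 1, 1, 1, 1, 2, 2, 2, 3, 3, 3, 5, 8]
step 3: w=[0.0012, 0.0012, 0.0208, 0.0208, 0.0208, 0.0208, 0.0208, 0.0208, 0.0208, 0.0208, 0.0208, 0.0208, 0.3902, 0.3995]  mean=-0.3574  Neff=3.1632  idx=[4, 7, 11, 12, 12, 12, 12, 12, 13, 13, 13, 13, 13, 13]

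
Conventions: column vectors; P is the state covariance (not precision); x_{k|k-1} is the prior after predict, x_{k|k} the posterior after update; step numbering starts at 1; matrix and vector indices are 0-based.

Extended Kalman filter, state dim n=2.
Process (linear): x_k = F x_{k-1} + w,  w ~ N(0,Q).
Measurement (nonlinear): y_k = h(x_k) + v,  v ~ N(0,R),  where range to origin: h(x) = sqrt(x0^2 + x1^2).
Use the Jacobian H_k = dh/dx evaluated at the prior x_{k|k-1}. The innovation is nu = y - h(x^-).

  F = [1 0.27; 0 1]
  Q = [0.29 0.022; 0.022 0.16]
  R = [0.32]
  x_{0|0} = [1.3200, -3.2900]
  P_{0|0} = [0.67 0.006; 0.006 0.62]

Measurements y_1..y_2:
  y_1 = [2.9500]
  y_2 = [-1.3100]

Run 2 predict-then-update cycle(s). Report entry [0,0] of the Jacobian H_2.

step 1: x^-=[0.4317, -3.2900]  P^-=[1.0084 0.1954; 0.1954 0.7800]  H_jac=[0.1301 -0.9915]  S=[1.0535]  K=[-0.0594; -0.7100]  nu=[-0.3682]  x^+=[0.4536, -3.0286]  P^+=[1.0047 0.1510; 0.1510 0.2490]
step 2: x^-=[-0.3642, -3.0286]  P^-=[1.3944 0.2402; 0.2402 0.4090]  H_jac=[-0.1194 -0.9928]  S=[0.7999]  K=[-0.5062; -0.5434]  nu=[-4.3604]  x^+=[1.8432, -0.6590]  P^+=[1.1894 0.0201; 0.0201 0.1727]

H_jac[0,0] = -0.1194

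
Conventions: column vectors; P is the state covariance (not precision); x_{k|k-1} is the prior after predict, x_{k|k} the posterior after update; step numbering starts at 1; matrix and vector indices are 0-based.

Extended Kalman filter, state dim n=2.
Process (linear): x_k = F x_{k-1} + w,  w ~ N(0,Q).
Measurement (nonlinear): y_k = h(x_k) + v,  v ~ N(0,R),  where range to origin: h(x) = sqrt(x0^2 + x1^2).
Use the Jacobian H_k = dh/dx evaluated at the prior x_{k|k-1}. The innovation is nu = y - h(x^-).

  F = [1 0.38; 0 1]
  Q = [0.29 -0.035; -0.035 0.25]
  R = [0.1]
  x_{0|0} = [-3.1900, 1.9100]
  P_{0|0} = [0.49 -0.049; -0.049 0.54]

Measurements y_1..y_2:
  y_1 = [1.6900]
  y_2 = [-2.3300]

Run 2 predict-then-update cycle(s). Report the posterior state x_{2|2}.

step 1: x^-=[-2.4642, 1.9100]  P^-=[0.8207 0.1212; 0.1212 0.7900]  H_jac=[-0.7904 0.6126]  S=[0.7918]  K=[-0.7255; 0.4902]  nu=[-1.4278]  x^+=[-1.4284, 1.2101]  P^+=[0.4040 0.4028; 0.4028 0.5997]
step 2: x^-=[-0.9686, 1.2101]  P^-=[1.0867 0.5957; 0.5957 0.8497]  H_jac=[-0.6249 0.7807]  S=[0.4610]  K=[-0.4643; 0.6314]  nu=[-3.8800]  x^+=[0.8328, -1.2399]  P^+=[0.9874 0.7309; 0.7309 0.6659]

x_post = [0.8328, -1.2399]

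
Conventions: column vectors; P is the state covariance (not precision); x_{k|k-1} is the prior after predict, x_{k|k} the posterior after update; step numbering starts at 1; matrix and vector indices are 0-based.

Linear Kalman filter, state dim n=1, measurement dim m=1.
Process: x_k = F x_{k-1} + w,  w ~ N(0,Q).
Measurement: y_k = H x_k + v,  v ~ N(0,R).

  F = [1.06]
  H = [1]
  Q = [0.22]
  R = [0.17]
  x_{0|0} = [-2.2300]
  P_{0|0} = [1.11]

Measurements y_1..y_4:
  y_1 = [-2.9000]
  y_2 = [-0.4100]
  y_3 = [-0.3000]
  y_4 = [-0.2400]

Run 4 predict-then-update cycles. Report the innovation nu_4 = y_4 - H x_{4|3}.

step 1: x^-=[-2.3638]  P^-=[1.4672]  S=[1.6372]  K=[0.8962]  nu=[-0.5362]  x^+=[-2.8443]  P^+=[0.1523]
step 2: x^-=[-3.0150]  P^-=[0.3912]  S=[0.5612]  K=[0.6971]  nu=[2.6050]  x^+=[-1.1991]  P^+=[0.1185]
step 3: x^-=[-1.2711]  P^-=[0.3531]  S=[0.5231]  K=[0.6750]  nu=[0.9711]  x^+=[-0.6156]  P^+=[0.1148]
step 4: x^-=[-0.6525]  P^-=[0.3489]  S=[0.5189]  K=[0.6724]  nu=[0.4125]  x^+=[-0.3751]  P^+=[0.1143]

innov = [0.4125]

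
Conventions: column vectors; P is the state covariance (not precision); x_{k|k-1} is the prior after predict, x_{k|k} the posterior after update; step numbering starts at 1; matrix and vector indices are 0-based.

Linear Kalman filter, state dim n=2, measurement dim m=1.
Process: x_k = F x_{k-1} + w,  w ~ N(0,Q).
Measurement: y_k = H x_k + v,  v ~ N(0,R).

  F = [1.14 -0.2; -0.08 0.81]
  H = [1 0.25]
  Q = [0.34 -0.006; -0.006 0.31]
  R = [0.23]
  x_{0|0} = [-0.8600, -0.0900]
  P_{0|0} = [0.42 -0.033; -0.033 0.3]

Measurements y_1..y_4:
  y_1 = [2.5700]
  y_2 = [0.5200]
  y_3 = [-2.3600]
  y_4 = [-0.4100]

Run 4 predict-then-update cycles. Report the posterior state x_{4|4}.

step 1: x^-=[-0.9624, -0.0041]  P^-=[0.9129 -0.1239; -0.1239 0.5138]  S=[1.1130]  K=[0.7923; 0.0041]  nu=[3.5334]  x^+=[1.8373, 0.0103]  P^+=[0.2141 -0.1275; -0.1275 0.5138]
step 2: x^-=[2.0924, -0.1386]  P^-=[0.6970 -0.2285; -0.2285 0.6650]  S=[0.8542]  K=[0.7490; -0.0729]  nu=[-1.5378]  x^+=[0.9407, -0.0265]  P^+=[0.2177 -0.1819; -0.1819 0.6604]
step 3: x^-=[1.0776, -0.0967]  P^-=[0.7323 -0.3037; -0.3037 0.7683]  S=[0.8585]  K=[0.7646; -0.1300]  nu=[-3.4135]  x^+=[-1.5323, 0.3472]  P^+=[0.2304 -0.2184; -0.2184 0.7538]
step 4: x^-=[-1.8162, 0.4038]  P^-=[0.7692 -0.3542; -0.3542 0.8343]  S=[0.8742]  K=[0.7786; -0.1666]  nu=[1.3053]  x^+=[-0.8000, 0.1863]  P^+=[0.2393 -0.2408; -0.2408 0.8100]

x_post = [-0.8000, 0.1863]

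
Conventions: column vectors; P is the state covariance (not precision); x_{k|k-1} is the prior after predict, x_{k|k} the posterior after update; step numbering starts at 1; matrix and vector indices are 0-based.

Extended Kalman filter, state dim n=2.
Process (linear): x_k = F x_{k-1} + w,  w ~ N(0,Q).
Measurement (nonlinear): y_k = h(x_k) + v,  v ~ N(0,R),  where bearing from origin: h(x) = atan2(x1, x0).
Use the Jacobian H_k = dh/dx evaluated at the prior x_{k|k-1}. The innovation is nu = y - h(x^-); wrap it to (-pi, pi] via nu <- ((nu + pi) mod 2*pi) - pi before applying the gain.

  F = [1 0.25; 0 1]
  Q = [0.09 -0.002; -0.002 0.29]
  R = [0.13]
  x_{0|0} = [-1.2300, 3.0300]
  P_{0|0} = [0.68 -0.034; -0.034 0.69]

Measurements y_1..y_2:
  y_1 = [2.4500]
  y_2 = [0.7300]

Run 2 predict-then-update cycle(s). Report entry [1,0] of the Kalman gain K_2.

step 1: x^-=[-0.4725, 3.0300]  P^-=[0.7961 0.1365; 0.1365 0.9800]  H_jac=[-0.3222 -0.0502]  S=[0.2195]  K=[-1.1996; -0.4246]  nu=[0.7245]  x^+=[-1.3416, 2.7224]  P^+=[0.4802 0.0247; 0.0247 0.9404]
step 2: x^-=[-0.6611, 2.7224]  P^-=[0.6413 0.2578; 0.2578 1.2304]  H_jac=[-0.3469 -0.0842]  S=[0.2310]  K=[-1.0572; -0.8359]  nu=[-1.0790]  x^+=[0.4797, 3.6243]  P^+=[0.3832 0.0537; 0.0537 1.0690]

K[1,0] = -0.8359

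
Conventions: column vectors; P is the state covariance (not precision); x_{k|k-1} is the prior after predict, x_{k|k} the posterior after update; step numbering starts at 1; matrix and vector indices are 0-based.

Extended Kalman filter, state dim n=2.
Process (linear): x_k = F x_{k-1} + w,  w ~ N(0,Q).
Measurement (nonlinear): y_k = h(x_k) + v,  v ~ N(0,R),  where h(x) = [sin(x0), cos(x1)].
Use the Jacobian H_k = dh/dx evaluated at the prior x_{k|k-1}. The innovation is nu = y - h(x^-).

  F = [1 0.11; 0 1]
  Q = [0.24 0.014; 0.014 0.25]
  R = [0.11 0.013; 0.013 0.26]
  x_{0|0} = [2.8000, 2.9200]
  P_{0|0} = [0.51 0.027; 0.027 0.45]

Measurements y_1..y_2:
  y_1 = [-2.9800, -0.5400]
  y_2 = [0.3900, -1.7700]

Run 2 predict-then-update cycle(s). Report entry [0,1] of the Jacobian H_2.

step 1: x^-=[3.1212, 2.9200]  P^-=[0.7614 0.0905; 0.0905 0.7000]  H_jac=[-0.9998 0.0000; 0.0000 -0.2198]  S=[0.8711 0.0329; 0.0329 0.2938]  K=[-0.8750 0.0302; -0.0845 -0.5142]  nu=[-3.0004, 0.4355]  x^+=[5.7598, 2.9495]  P^+=[0.0959 0.0160; 0.0160 0.6133]
step 2: x^-=[6.0843, 2.9495]  P^-=[0.3468 0.0974; 0.0974 0.8633]  H_jac=[0.9803 0.0000; 0.0000 -0.1909]  S=[0.4433 -0.0052; -0.0052 0.2915]  K=[0.7664 -0.0501; 0.2088 -0.5618]  nu=[0.5876, -0.7884]  x^+=[6.5741, 3.5151]  P^+=[0.0853 0.0160; 0.0160 0.7507]

H_jac[0,1] = 0.0000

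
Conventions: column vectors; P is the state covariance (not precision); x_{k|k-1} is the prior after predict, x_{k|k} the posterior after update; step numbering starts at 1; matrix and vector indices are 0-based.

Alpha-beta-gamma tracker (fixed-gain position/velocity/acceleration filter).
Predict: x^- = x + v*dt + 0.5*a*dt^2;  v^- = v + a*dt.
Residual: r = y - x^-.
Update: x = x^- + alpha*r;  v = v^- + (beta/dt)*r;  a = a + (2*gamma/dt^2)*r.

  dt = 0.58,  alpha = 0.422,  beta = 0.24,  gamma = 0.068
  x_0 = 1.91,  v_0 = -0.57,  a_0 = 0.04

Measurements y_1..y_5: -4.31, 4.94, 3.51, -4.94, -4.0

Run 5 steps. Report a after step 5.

a_post = -1.7270

step 1: x_pred=1.5861  r=-5.8961  x^+=-0.9020  v^+=-2.9866  a^+=-2.3437
step 2: x_pred=-3.0285  r=7.9685  x^+=0.3342  v^+=-1.0486  a^+=0.8778
step 3: x_pred=-0.1263  r=3.6363  x^+=1.4082  v^+=0.9652  a^+=2.3479
step 4: x_pred=2.3629  r=-7.3029  x^+=-0.7189  v^+=-0.6949  a^+=-0.6045
step 5: x_pred=-1.2236  r=-2.7764  x^+=-2.3953  v^+=-2.1944  a^+=-1.7270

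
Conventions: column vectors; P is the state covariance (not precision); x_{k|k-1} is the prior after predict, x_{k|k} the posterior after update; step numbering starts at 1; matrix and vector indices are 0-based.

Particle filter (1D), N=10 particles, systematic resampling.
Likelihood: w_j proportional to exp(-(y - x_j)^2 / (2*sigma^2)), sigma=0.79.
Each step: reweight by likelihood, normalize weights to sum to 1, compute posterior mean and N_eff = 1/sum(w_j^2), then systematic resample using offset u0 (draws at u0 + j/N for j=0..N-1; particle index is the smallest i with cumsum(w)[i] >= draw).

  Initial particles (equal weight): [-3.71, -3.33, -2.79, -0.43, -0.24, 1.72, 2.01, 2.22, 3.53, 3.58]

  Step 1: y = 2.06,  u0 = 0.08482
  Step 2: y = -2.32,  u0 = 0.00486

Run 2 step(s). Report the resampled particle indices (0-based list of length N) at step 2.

step 1: w=[0.0000, 0.0000, 0.0000, 0.0021, 0.0044, 0.2809, 0.3076, 0.3019, 0.0546, 0.0484]  mean=2.1356  Neff=3.7034  idx=[5, 5, 5, 6, 6, 6, 7, 7, 7, 9]
step 2: w=[0.2836, 0.2836, 0.2836, 0.0406, 0.0406, 0.0406, 0.0091, 0.0091, 0.0091, 0.0000]  mean=1.7690  Neff=4.0561  idx=[0, 0, 0, 1, 1, 1, 2, 2, 2, 4]

resampled_idx = [0, 0, 0, 1, 1, 1, 2, 2, 2, 4]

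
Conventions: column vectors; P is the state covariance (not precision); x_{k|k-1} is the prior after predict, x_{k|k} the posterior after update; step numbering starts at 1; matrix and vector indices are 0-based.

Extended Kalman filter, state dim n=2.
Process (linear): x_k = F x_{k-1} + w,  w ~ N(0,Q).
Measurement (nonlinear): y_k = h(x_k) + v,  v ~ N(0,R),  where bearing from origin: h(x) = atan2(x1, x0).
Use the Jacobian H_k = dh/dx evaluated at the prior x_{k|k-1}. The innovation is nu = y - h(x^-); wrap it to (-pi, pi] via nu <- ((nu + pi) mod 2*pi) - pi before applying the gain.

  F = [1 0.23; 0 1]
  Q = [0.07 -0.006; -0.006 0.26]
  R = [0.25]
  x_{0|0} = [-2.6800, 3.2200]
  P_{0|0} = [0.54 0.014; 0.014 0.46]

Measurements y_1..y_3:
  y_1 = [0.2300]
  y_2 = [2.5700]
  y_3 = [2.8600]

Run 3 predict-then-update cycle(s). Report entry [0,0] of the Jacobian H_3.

H_jac[0,0] = -0.2602

step 1: x^-=[-1.9394, 3.2200]  P^-=[0.6408 0.1138; 0.1138 0.7200]  H_jac=[-0.2279 -0.1373]  S=[0.3040]  K=[-0.5318; -0.4104]  nu=[-1.8829]  x^+=[-0.9381, 3.9928]  P^+=[0.5548 0.0475; 0.0475 0.6688]
step 2: x^-=[-0.0197, 3.9928]  P^-=[0.6820 0.1953; 0.1953 0.9288]  H_jac=[-0.2504 -0.0012]  S=[0.2929]  K=[-0.5840; -0.1709]  nu=[0.9943]  x^+=[-0.6004, 3.8229]  P^+=[0.5821 0.1660; 0.1660 0.9202]
step 3: x^-=[0.2789, 3.8229]  P^-=[0.7772 0.3717; 0.3717 1.1802]  H_jac=[-0.2602 0.0190]  S=[0.2994]  K=[-0.6519; -0.2482]  nu=[1.3620]  x^+=[-0.6090, 3.4848]  P^+=[0.6500 0.3233; 0.3233 1.1618]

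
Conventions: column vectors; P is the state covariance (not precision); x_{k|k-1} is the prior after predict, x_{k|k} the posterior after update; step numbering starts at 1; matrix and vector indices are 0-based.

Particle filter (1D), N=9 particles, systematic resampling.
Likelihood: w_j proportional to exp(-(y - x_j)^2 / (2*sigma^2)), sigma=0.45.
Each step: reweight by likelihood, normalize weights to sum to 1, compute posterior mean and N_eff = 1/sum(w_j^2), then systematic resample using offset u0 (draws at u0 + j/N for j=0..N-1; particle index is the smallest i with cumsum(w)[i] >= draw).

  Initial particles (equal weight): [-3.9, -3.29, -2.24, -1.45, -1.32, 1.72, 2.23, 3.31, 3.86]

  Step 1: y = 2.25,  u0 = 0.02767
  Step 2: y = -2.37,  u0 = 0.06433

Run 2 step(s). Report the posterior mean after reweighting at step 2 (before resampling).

step 1: w=[0.0000, 0.0000, 0.0000, 0.0000, 0.0000, 0.3198, 0.6392, 0.0399, 0.0011]  mean=2.1118  Neff=1.9513  idx=[5, 5, 5, 6, 6, 6, 6, 6, 6]
step 2: w=[0.3333, 0.3333, 0.3333, 0.0000, 0.0000, 0.0000, 0.0000, 0.0000, 0.0000]  mean=1.7200  Neff=3.0002  idx=[0, 0, 0, 1, 1, 1, 2, 2, 2]

post_mean = 1.7200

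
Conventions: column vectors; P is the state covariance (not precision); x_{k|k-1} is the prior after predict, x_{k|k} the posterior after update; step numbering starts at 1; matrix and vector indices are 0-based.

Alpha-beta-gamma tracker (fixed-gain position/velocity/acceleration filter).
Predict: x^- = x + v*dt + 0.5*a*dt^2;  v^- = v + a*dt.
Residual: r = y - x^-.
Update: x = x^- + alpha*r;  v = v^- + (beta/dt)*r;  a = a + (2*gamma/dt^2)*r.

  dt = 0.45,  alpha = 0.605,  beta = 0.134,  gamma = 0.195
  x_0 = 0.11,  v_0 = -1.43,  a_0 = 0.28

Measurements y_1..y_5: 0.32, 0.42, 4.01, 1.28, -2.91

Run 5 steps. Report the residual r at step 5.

step 1: x_pred=-0.5051  r=0.8252  x^+=-0.0059  v^+=-1.0583  a^+=1.8692
step 2: x_pred=-0.2929  r=0.7129  x^+=0.1384  v^+=-0.0049  a^+=3.2422
step 3: x_pred=0.4645  r=3.5455  x^+=2.6095  v^+=2.5099  a^+=10.0706
step 4: x_pred=4.7586  r=-3.4786  x^+=2.6541  v^+=6.0058  a^+=3.3710
step 5: x_pred=5.6980  r=-8.6080  x^+=0.4902  v^+=4.9595  a^+=-13.2073

resid = -8.6080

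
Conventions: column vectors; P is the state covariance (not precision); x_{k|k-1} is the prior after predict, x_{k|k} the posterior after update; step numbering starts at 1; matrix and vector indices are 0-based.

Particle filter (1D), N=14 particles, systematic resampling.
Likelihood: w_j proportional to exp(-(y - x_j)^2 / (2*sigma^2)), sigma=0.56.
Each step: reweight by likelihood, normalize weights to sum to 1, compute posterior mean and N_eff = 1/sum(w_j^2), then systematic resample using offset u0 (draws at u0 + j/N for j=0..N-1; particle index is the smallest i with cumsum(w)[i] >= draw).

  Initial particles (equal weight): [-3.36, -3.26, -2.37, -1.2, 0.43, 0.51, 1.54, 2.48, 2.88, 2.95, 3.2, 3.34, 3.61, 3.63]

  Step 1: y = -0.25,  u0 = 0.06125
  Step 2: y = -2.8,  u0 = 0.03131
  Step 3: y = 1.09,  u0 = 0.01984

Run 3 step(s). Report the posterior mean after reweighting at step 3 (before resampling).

step 1: w=[0.0000, 0.0000, 0.0007, 0.2117, 0.4269, 0.3553, 0.0054, 0.0000, 0.0000, 0.0000, 0.0000, 0.0000, 0.0000, 0.0000]  mean=0.1175  Neff=2.8300  idx=[3, 3, 3, 4, 4, 4, 4, 4, 4, 5, 5, 5, 5, 5]
step 2: w=[0.3333, 0.3333, 0.3333, 0.0000, 0.0000, 0.0000, 0.0000, 0.0000, 0.0000, 0.0000, 0.0000, 0.0000, 0.0000, 0.0000]  mean=-1.2000  Neff=3.0001  idx=[0, 0, 0, 0, 0, 1, 1, 1, 1, 2, 2, 2, 2, 2]
step 3: w=[0.0714, 0.0714, 0.0714, 0.0714, 0.0714, 0.0714, 0.0714, 0.0714, 0.0714, 0.0714, 0.0714, 0.0714, 0.0714, 0.0714]  mean=-1.2000  Neff=14.0000  idx=[0, 1, 2, 3, 4, 5, 6, 7, 8, 9, 10, 11, 12, 13]

post_mean = -1.2000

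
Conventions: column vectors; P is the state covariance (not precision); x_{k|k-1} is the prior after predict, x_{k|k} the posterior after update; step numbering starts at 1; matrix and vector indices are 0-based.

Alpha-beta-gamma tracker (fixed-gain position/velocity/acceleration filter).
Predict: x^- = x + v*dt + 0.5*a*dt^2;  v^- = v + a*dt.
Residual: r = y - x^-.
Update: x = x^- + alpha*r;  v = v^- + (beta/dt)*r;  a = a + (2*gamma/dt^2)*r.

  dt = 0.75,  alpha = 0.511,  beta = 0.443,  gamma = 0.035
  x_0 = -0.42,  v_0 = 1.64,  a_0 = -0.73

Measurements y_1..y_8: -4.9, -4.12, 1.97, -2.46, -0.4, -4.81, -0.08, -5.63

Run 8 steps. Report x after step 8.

x_post = -3.8856

step 1: x_pred=0.6047  r=-5.5047  x^+=-2.2082  v^+=-2.1589  a^+=-1.4150
step 2: x_pred=-4.2254  r=0.1054  x^+=-4.1715  v^+=-3.1580  a^+=-1.4019
step 3: x_pred=-6.9343  r=8.9043  x^+=-2.3842  v^+=1.0501  a^+=-0.2938
step 4: x_pred=-1.6793  r=-0.7807  x^+=-2.0782  v^+=0.3686  a^+=-0.3910
step 5: x_pred=-1.9118  r=1.5118  x^+=-1.1393  v^+=0.9683  a^+=-0.2028
step 6: x_pred=-0.4701  r=-4.3399  x^+=-2.6878  v^+=-1.7473  a^+=-0.7429
step 7: x_pred=-4.2072  r=4.1272  x^+=-2.0982  v^+=0.1333  a^+=-0.2293
step 8: x_pred=-2.0627  r=-3.5673  x^+=-3.8856  v^+=-2.1458  a^+=-0.6732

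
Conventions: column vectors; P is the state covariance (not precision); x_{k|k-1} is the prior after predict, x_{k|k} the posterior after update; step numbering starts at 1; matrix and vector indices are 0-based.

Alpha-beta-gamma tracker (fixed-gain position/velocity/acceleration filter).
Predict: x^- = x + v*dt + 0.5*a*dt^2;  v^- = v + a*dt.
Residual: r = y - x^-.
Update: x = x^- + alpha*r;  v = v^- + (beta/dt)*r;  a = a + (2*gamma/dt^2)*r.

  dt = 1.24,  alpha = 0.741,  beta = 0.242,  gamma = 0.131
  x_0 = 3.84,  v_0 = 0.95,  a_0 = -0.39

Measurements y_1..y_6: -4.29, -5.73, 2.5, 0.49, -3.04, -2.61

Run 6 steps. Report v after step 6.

v_post = 1.1752

step 1: x_pred=4.7182  r=-9.0082  x^+=-1.9569  v^+=-1.2916  a^+=-1.9250
step 2: x_pred=-5.0384  r=-0.6916  x^+=-5.5509  v^+=-3.8136  a^+=-2.0428
step 3: x_pred=-11.8502  r=14.3502  x^+=-1.2167  v^+=-3.5460  a^+=0.4024
step 4: x_pred=-5.3044  r=5.7944  x^+=-1.0107  v^+=-1.9162  a^+=1.3898
step 5: x_pred=-2.3184  r=-0.7216  x^+=-2.8531  v^+=-0.3337  a^+=1.2668
step 6: x_pred=-2.2930  r=-0.3170  x^+=-2.5279  v^+=1.1752  a^+=1.2128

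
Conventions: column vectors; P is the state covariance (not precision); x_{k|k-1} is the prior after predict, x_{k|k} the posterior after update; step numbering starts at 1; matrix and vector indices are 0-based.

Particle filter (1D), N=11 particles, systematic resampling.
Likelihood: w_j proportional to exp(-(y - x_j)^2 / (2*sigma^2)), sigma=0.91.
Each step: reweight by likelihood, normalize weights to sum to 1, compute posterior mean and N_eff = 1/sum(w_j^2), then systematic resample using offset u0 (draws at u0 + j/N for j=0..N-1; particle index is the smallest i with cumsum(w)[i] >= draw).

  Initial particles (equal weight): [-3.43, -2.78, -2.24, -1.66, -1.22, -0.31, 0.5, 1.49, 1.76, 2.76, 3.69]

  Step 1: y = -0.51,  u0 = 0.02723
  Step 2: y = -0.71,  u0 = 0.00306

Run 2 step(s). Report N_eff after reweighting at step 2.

step 1: w=[0.0019, 0.0146, 0.0537, 0.1474, 0.2415, 0.3196, 0.1769, 0.0293, 0.0146, 0.0005, 0.0000]  mean=-0.6467  Neff=4.5939  idx=[2, 3, 3, 4, 4, 5, 5, 5, 5, 6, 6]
step 2: w=[0.0321, 0.0766, 0.0766, 0.1129, 0.1129, 0.1199, 0.1199, 0.1199, 0.1199, 0.0546, 0.0546]  mean=-0.6959  Neff=9.8281  idx=[0, 1, 2, 3, 4, 5, 6, 6, 7, 8, 9]

N_eff = 9.8281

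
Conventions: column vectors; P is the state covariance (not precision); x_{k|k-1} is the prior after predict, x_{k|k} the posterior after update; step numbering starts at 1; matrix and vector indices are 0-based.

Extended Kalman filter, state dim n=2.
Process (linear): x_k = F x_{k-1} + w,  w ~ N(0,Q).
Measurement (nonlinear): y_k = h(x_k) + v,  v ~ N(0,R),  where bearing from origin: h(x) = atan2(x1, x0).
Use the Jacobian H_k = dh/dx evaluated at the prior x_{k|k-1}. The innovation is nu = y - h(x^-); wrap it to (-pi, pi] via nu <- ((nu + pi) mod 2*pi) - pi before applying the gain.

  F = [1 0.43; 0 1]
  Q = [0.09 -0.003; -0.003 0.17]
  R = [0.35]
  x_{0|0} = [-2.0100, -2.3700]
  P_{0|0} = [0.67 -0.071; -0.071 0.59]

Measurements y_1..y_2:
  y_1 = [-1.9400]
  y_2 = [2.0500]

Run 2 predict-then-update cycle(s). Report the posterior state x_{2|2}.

step 1: x^-=[-3.0291, -2.3700]  P^-=[0.8080 0.1797; 0.1797 0.7600]  H_jac=[0.1602 -0.2048]  S=[0.3908]  K=[0.2371; -0.3245]  nu=[0.5377]  x^+=[-2.9016, -2.5445]  P^+=[0.7861 0.2098; 0.2098 0.7188]
step 2: x^-=[-3.9958, -2.5445]  P^-=[1.1894 0.5159; 0.5159 0.8888]  H_jac=[0.1134 -0.1781]  S=[0.3726]  K=[0.1154; -0.2677]  nu=[-1.6586]  x^+=[-4.1872, -2.1004]  P^+=[1.1844 0.5274; 0.5274 0.8621]

x_post = [-4.1872, -2.1004]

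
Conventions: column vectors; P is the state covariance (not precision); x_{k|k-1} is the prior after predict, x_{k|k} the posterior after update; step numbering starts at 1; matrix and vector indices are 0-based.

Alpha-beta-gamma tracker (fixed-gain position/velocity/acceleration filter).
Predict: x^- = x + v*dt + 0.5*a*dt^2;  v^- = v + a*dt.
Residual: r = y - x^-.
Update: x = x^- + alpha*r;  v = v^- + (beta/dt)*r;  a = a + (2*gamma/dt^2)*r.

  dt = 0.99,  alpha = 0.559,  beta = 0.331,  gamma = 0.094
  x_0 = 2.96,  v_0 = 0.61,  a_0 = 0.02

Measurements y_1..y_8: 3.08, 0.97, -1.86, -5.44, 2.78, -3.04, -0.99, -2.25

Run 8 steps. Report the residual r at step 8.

resid = -1.7504

step 1: x_pred=3.5737  r=-0.4937  x^+=3.2977  v^+=0.4647  a^+=-0.0747
step 2: x_pred=3.7212  r=-2.7512  x^+=2.1833  v^+=-0.5291  a^+=-0.6024
step 3: x_pred=1.3643  r=-3.2243  x^+=-0.4381  v^+=-2.2035  a^+=-1.2209
step 4: x_pred=-3.2178  r=-2.2222  x^+=-4.4600  v^+=-4.1551  a^+=-1.6471
step 5: x_pred=-9.3808  r=12.1608  x^+=-2.5829  v^+=-1.7199  a^+=0.6855
step 6: x_pred=-3.9497  r=0.9097  x^+=-3.4412  v^+=-0.7371  a^+=0.8600
step 7: x_pred=-3.7495  r=2.7595  x^+=-2.2069  v^+=1.0369  a^+=1.3893
step 8: x_pred=-0.4996  r=-1.7504  x^+=-1.4781  v^+=1.8271  a^+=1.0536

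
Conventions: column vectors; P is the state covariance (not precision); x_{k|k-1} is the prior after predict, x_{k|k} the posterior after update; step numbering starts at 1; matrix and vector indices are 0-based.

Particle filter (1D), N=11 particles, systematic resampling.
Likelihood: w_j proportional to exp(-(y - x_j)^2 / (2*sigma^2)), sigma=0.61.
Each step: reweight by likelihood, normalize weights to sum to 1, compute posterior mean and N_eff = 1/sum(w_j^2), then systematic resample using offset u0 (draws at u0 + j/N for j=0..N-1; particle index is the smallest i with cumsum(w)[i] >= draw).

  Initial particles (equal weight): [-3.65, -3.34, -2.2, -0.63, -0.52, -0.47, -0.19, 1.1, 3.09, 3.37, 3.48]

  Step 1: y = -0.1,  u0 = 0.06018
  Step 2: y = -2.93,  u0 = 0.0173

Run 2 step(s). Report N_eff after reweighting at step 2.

step 1: w=[0.0000, 0.0000, 0.0008, 0.1991, 0.2292, 0.2417, 0.2873, 0.0420, 0.0000, 0.0000, 0.0000]  mean=-0.3684  Neff=4.2575  idx=[3, 3, 4, 4, 4, 5, 5, 6, 6, 6, 7]
step 2: w=[0.2290, 0.2290, 0.1142, 0.1142, 0.1142, 0.0823, 0.0823, 0.0116, 0.0116, 0.0116, 0.0000]  mean=-0.5506  Neff=6.3315  idx=[0, 0, 0, 1, 1, 2, 2, 3, 4, 5, 6]

N_eff = 6.3315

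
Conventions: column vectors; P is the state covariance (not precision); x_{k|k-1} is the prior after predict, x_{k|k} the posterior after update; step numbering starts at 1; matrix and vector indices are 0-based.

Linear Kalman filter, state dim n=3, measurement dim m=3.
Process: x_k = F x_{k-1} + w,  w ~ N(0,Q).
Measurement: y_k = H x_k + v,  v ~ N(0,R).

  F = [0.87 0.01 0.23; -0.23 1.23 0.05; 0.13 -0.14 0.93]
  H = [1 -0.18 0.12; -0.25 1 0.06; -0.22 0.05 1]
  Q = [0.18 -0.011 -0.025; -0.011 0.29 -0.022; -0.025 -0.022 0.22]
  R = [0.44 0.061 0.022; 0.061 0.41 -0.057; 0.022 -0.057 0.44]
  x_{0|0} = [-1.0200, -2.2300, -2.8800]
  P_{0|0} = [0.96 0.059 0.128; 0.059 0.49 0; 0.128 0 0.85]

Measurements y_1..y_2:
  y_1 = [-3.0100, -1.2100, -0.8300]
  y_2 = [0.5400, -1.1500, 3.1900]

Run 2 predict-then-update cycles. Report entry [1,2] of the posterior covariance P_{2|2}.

step 1: x^-=[-1.5721, -2.6523, -2.4988]  P^-=[1.0039 -0.1255 0.3650; -0.1255 1.0479 -0.1108; 0.3650 -0.1108 1.0098]  S=[1.6299 -0.5036 0.2763; -0.5036 1.5628 -0.0668; 0.2763 -0.0668 1.3321]  K=[0.6572 -0.0165 -0.0336; 0.0108 0.6902 0.0093; 0.2006 0.0020 0.6521]  nu=[-1.6155, 1.1992, 1.4556]  x^+=[-2.7026, -1.8286, -1.8712]  P^+=[0.2992 0.1064 0.0611; 0.1064 0.3114 -0.0272; 0.0611 -0.0272 0.3060]
step 2: x^-=[-2.8000, -1.7211, -1.8356]  P^-=[0.4489 0.0418 0.1129; 0.0418 0.7127 -0.0935; 0.1129 -0.0935 0.5138]  S=[0.9355 -0.1390 0.1085; -0.1390 1.1171 -0.0991; 0.1085 -0.0991 0.9174]  K=[0.4910 0.0005 -0.0403; -0.0116 0.6218 -0.0046; 0.1429 -0.0185 0.5090]  nu=[3.2504, -0.0188, 4.4957]  x^+=[-1.3848, -1.7909, 0.9176]  P^+=[0.2262 0.0867 0.0385; 0.0867 0.2781 -0.0325; 0.0385 -0.0325 0.2383]

P_post[1,2] = -0.0325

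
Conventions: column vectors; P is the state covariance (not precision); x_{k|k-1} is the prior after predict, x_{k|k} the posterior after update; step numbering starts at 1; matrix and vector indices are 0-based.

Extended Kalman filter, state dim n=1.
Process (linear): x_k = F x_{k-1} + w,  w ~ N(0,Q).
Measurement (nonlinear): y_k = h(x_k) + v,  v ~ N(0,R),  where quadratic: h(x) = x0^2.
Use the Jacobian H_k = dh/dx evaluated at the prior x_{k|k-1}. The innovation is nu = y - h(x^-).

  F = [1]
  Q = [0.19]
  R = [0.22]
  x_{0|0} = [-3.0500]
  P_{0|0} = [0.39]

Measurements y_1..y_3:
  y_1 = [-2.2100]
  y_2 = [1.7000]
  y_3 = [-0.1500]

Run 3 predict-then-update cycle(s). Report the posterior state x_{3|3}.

x_post = [-0.6770]

step 1: x^-=[-3.0500]  P^-=[0.5800]  H_jac=[-6.1000]  S=[21.8018]  K=[-0.1623]  nu=[-11.5125]  x^+=[-1.1817]  P^+=[0.0059]
step 2: x^-=[-1.1817]  P^-=[0.1959]  H_jac=[-2.3635]  S=[1.3141]  K=[-0.3523]  nu=[0.3035]  x^+=[-1.2887]  P^+=[0.0328]
step 3: x^-=[-1.2887]  P^-=[0.2228]  H_jac=[-2.5773]  S=[1.6999]  K=[-0.3378]  nu=[-1.8106]  x^+=[-0.6770]  P^+=[0.0288]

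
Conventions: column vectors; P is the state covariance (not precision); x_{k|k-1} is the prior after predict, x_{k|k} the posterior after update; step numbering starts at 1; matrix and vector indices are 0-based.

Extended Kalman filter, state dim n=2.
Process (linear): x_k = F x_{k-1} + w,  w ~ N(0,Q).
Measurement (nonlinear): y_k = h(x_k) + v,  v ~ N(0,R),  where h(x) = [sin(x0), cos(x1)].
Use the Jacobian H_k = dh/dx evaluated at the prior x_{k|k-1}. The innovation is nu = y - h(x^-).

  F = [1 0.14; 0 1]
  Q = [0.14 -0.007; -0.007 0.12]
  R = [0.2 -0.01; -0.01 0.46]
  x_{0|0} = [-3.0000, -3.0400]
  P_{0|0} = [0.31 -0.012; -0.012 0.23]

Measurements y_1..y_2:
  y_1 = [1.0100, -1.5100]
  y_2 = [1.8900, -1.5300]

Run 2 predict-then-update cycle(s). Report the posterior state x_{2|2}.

x_post = [-4.7693, -3.1804]

step 1: x^-=[-3.4256, -3.0400]  P^-=[0.4511 0.0132; 0.0132 0.3500]  H_jac=[-0.9599 0.0000; 0.0000 0.1014]  S=[0.6157 -0.0113; -0.0113 0.4636]  K=[-0.7036 -0.0142; -0.0192 0.0761]  nu=[0.7298, -0.5152]  x^+=[-3.9318, -3.0932]  P^+=[0.1464 0.0048; 0.0048 0.3471]
step 2: x^-=[-4.3648, -3.0932]  P^-=[0.2946 0.0464; 0.0464 0.4671]  H_jac=[-0.3406 0.0000; 0.0000 0.0484]  S=[0.2342 -0.0108; -0.0108 0.4611]  K=[-0.4287 -0.0051; -0.0653 0.0475]  nu=[0.9498, -0.5312]  x^+=[-4.7693, -3.1804]  P^+=[0.2516 0.0397; 0.0397 0.4650]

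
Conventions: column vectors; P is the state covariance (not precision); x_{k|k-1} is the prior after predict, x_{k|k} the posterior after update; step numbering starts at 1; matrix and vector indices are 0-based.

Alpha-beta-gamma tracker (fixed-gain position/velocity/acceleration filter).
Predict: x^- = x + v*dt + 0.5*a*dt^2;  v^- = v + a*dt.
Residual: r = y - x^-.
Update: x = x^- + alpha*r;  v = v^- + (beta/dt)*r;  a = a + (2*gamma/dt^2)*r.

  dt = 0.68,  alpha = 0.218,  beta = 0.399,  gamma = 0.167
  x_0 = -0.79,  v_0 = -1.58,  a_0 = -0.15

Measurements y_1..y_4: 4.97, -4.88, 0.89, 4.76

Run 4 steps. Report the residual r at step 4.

step 1: x_pred=-1.8991  r=6.8691  x^+=-0.4016  v^+=2.3485  a^+=4.8117
step 2: x_pred=2.3078  r=-7.1878  x^+=0.7409  v^+=1.4029  a^+=-0.3802
step 3: x_pred=1.6069  r=-0.7169  x^+=1.4507  v^+=0.7236  a^+=-0.8981
step 4: x_pred=1.7351  r=3.0249  x^+=2.3945  v^+=1.8878  a^+=1.2868

resid = 3.0249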